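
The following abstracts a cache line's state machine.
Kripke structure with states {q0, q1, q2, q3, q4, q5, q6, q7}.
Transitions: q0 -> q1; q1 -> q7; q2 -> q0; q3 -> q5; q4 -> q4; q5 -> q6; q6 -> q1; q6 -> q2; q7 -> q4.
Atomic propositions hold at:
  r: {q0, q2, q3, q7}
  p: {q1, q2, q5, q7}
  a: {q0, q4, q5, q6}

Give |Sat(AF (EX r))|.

6

Sat(EX r) = {s : some successor in {q0, q2, q3, q7}} = {q1, q2, q6}
AF (EX r): least fixpoint, start Z0 = {q1, q2, q6}, add states with every successor in Z. Z1 = {q0, q1, q2, q5, q6}; Z2 = {q0, q1, q2, q3, q5, q6}; fixed.
Sat(AF (EX r)) = {q0, q1, q2, q3, q5, q6}
|Sat(AF (EX r))| = |{q0, q1, q2, q3, q5, q6}| = 6.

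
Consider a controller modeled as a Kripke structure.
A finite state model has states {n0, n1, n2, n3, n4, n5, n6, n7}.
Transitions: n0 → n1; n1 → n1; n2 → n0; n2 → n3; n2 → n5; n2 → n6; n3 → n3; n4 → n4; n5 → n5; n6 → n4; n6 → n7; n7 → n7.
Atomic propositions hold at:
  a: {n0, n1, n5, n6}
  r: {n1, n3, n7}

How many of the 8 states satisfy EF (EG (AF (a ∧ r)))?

Sat(a ∧ r) = {n1}
AF (a ∧ r): least fixpoint, start Z0 = {n1}, add states with every successor in Z. Z1 = {n0, n1}; fixed.
Sat(AF (a ∧ r)) = {n0, n1}
EG (AF (a ∧ r)): greatest fixpoint, start Z0 = {n0, n1}, keep only states in Sat with some successor in Z. Already a fixed point.
Sat(EG (AF (a ∧ r))) = {n0, n1}
EF (EG (AF (a ∧ r))): least fixpoint, start Z0 = {n0, n1}, add states with some successor in Z. Z1 = {n0, n1, n2}; fixed.
Sat(EF (EG (AF (a ∧ r)))) = {n0, n1, n2}
|Sat(EF (EG (AF (a ∧ r))))| = |{n0, n1, n2}| = 3.

3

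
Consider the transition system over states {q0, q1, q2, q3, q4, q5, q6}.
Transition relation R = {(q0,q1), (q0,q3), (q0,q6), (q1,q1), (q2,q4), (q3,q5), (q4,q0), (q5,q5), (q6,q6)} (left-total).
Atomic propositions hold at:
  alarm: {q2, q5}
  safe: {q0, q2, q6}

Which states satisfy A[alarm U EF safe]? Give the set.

{q0, q2, q4, q6}

EF safe: least fixpoint, start Z0 = {q0, q2, q6}, add states with some successor in Z. Z1 = {q0, q2, q4, q6}; fixed.
Sat(EF safe) = {q0, q2, q4, q6}
A[alarm U EF safe]: least fixpoint, start Z0 = Sat(EF safe) = {q0, q2, q4, q6}, add states in Sat(alarm) with every successor in Z. Already a fixed point.
Sat(A[alarm U EF safe]) = {q0, q2, q4, q6}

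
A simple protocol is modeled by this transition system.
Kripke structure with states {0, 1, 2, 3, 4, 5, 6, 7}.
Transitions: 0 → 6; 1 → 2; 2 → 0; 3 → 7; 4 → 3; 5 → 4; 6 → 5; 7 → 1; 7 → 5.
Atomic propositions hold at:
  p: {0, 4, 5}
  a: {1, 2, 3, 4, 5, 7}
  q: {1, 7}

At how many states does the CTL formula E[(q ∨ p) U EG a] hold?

4

Sat(q ∨ p) = {0, 1, 4, 5, 7}
EG a: greatest fixpoint, start Z0 = {1, 2, 3, 4, 5, 7}, keep only states in Sat with some successor in Z. Z1 = {1, 3, 4, 5, 7}; Z2 = {3, 4, 5, 7}; fixed.
Sat(EG a) = {3, 4, 5, 7}
E[(q ∨ p) U EG a]: least fixpoint, start Z0 = Sat(EG a) = {3, 4, 5, 7}, add states in Sat(q ∨ p) with some successor in Z. Already a fixed point.
Sat(E[(q ∨ p) U EG a]) = {3, 4, 5, 7}
|Sat(E[(q ∨ p) U EG a])| = |{3, 4, 5, 7}| = 4.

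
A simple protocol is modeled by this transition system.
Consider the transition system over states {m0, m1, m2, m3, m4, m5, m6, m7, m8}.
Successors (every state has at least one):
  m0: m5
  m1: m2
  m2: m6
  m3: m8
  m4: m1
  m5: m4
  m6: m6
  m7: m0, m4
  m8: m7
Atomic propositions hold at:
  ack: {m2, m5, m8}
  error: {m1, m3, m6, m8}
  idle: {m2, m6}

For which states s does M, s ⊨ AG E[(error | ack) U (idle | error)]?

Sat(error | ack) = {m1, m2, m3, m5, m6, m8}
Sat(idle | error) = {m1, m2, m3, m6, m8}
E[(error | ack) U (idle | error)]: least fixpoint, start Z0 = Sat((idle | error)) = {m1, m2, m3, m6, m8}, add states in Sat(error | ack) with some successor in Z. Already a fixed point.
Sat(E[(error | ack) U (idle | error)]) = {m1, m2, m3, m6, m8}
AG E[(error | ack) U (idle | error)]: greatest fixpoint, start Z0 = {m1, m2, m3, m6, m8}, keep only states in Sat with every successor in Z. Z1 = {m1, m2, m3, m6}; Z2 = {m1, m2, m6}; fixed.
Sat(AG E[(error | ack) U (idle | error)]) = {m1, m2, m6}

{m1, m2, m6}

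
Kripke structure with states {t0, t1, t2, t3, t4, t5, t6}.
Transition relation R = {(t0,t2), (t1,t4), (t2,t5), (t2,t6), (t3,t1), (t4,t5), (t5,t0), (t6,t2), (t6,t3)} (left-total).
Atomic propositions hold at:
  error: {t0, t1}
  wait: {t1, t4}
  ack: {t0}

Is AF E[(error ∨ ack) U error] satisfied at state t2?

Sat(error ∨ ack) = {t0, t1}
E[(error ∨ ack) U error]: least fixpoint, start Z0 = Sat(error) = {t0, t1}, add states in Sat(error ∨ ack) with some successor in Z. Already a fixed point.
Sat(E[(error ∨ ack) U error]) = {t0, t1}
AF E[(error ∨ ack) U error]: least fixpoint, start Z0 = {t0, t1}, add states with every successor in Z. Z1 = {t0, t1, t3, t5}; Z2 = {t0, t1, t3, t4, t5}; fixed.
Sat(AF E[(error ∨ ack) U error]) = {t0, t1, t3, t4, t5}
t2 ∉ Sat(AF E[(error ∨ ack) U error]) = {t0, t1, t3, t4, t5}, so the formula does not hold at t2.

No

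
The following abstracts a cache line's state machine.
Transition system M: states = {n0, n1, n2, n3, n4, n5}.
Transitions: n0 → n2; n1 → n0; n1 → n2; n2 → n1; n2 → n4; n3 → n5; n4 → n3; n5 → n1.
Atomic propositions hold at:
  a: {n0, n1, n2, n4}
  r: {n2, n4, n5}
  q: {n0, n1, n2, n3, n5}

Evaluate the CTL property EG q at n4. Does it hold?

EG q: greatest fixpoint, start Z0 = {n0, n1, n2, n3, n5}, keep only states in Sat with some successor in Z. Already a fixed point.
Sat(EG q) = {n0, n1, n2, n3, n5}
n4 ∉ Sat(EG q) = {n0, n1, n2, n3, n5}, so the formula does not hold at n4.

No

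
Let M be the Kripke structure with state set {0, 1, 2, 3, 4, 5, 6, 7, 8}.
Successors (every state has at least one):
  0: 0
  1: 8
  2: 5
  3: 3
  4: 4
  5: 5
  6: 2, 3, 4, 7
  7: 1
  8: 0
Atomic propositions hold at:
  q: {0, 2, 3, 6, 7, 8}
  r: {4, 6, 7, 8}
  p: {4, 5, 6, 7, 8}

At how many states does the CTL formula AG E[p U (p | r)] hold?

2

Sat(p | r) = {4, 5, 6, 7, 8}
E[p U (p | r)]: least fixpoint, start Z0 = Sat((p | r)) = {4, 5, 6, 7, 8}, add states in Sat(p) with some successor in Z. Already a fixed point.
Sat(E[p U (p | r)]) = {4, 5, 6, 7, 8}
AG E[p U (p | r)]: greatest fixpoint, start Z0 = {4, 5, 6, 7, 8}, keep only states in Sat with every successor in Z. Z1 = {4, 5}; fixed.
Sat(AG E[p U (p | r)]) = {4, 5}
|Sat(AG E[p U (p | r)])| = |{4, 5}| = 2.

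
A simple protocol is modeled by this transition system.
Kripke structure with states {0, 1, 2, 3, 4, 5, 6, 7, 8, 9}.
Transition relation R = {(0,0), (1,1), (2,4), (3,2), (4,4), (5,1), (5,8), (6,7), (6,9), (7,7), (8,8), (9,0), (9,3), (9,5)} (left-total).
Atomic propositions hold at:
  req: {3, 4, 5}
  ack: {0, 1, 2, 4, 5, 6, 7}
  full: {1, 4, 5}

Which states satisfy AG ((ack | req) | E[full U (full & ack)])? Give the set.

{0, 1, 2, 3, 4, 7}

Sat(ack | req) = {0, 1, 2, 3, 4, 5, 6, 7}
Sat(full & ack) = {1, 4, 5}
E[full U (full & ack)]: least fixpoint, start Z0 = Sat((full & ack)) = {1, 4, 5}, add states in Sat(full) with some successor in Z. Already a fixed point.
Sat(E[full U (full & ack)]) = {1, 4, 5}
Sat((ack | req) | E[full U (full & ack)]) = {0, 1, 2, 3, 4, 5, 6, 7}
AG ((ack | req) | E[full U (full & ack)]): greatest fixpoint, start Z0 = {0, 1, 2, 3, 4, 5, 6, 7}, keep only states in Sat with every successor in Z. Z1 = {0, 1, 2, 3, 4, 7}; fixed.
Sat(AG ((ack | req) | E[full U (full & ack)])) = {0, 1, 2, 3, 4, 7}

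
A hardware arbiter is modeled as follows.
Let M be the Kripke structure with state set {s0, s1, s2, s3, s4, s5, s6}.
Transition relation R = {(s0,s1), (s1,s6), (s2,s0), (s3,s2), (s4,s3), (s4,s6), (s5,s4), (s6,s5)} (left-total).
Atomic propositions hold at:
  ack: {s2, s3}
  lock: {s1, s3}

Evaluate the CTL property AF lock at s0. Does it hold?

AF lock: least fixpoint, start Z0 = {s1, s3}, add states with every successor in Z. Z1 = {s0, s1, s3}; Z2 = {s0, s1, s2, s3}; fixed.
Sat(AF lock) = {s0, s1, s2, s3}
s0 ∈ Sat(AF lock) = {s0, s1, s2, s3}, so the formula holds at s0.

Yes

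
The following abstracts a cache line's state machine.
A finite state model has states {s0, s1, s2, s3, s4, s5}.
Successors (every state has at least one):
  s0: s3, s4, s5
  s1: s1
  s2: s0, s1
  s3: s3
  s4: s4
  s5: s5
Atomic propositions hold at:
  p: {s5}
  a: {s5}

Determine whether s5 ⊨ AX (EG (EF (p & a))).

Sat(p & a) = {s5}
EF (p & a): least fixpoint, start Z0 = {s5}, add states with some successor in Z. Z1 = {s0, s5}; Z2 = {s0, s2, s5}; fixed.
Sat(EF (p & a)) = {s0, s2, s5}
EG (EF (p & a)): greatest fixpoint, start Z0 = {s0, s2, s5}, keep only states in Sat with some successor in Z. Already a fixed point.
Sat(EG (EF (p & a))) = {s0, s2, s5}
Sat(AX (EG (EF (p & a)))) = {s : every successor in {s0, s2, s5}} = {s5}
s5 ∈ Sat(AX (EG (EF (p & a)))) = {s5}, so the formula holds at s5.

Yes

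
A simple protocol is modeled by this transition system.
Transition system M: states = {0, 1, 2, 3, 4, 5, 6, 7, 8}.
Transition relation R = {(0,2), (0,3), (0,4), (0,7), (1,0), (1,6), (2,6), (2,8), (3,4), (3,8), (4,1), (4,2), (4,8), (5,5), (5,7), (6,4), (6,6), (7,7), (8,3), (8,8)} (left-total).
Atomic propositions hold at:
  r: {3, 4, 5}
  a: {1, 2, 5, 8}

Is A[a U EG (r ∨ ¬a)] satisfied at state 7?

Sat(¬a) = {0, 3, 4, 6, 7}
Sat(r ∨ ¬a) = {0, 3, 4, 5, 6, 7}
EG (r ∨ ¬a): greatest fixpoint, start Z0 = {0, 3, 4, 5, 6, 7}, keep only states in Sat with some successor in Z. Z1 = {0, 3, 5, 6, 7}; Z2 = {0, 5, 6, 7}; fixed.
Sat(EG (r ∨ ¬a)) = {0, 5, 6, 7}
A[a U EG (r ∨ ¬a)]: least fixpoint, start Z0 = Sat(EG (r ∨ ¬a)) = {0, 5, 6, 7}, add states in Sat(a) with every successor in Z. Z1 = {0, 1, 5, 6, 7}; fixed.
Sat(A[a U EG (r ∨ ¬a)]) = {0, 1, 5, 6, 7}
7 ∈ Sat(A[a U EG (r ∨ ¬a)]) = {0, 1, 5, 6, 7}, so the formula holds at 7.

Yes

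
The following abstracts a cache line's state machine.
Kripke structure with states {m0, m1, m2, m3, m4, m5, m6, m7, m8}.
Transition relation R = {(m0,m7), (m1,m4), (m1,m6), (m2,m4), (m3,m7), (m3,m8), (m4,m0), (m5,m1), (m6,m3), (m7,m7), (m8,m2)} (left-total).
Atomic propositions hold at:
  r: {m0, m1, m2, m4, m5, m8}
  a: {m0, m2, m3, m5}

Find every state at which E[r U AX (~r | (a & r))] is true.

Sat(~r) = {m3, m6, m7}
Sat(a & r) = {m0, m2, m5}
Sat(~r | (a & r)) = {m0, m2, m3, m5, m6, m7}
Sat(AX (~r | (a & r))) = {s : every successor in {m0, m2, m3, m5, m6, m7}} = {m0, m4, m6, m7, m8}
E[r U AX (~r | (a & r))]: least fixpoint, start Z0 = Sat(AX (~r | (a & r))) = {m0, m4, m6, m7, m8}, add states in Sat(r) with some successor in Z. Z1 = {m0, m1, m2, m4, m6, m7, m8}; Z2 = {m0, m1, m2, m4, m5, m6, m7, m8}; fixed.
Sat(E[r U AX (~r | (a & r))]) = {m0, m1, m2, m4, m5, m6, m7, m8}

{m0, m1, m2, m4, m5, m6, m7, m8}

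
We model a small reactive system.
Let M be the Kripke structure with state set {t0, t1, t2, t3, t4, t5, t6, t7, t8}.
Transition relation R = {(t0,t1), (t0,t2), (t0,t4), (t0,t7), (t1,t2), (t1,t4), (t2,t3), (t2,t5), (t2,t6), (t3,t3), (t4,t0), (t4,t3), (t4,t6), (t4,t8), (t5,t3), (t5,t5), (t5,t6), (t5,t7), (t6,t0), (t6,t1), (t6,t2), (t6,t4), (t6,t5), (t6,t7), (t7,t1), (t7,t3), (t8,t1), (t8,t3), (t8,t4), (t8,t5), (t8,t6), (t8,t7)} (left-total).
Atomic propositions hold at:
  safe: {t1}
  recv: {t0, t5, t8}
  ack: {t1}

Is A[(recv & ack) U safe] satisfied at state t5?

Sat(recv & ack) = ∅
A[(recv & ack) U safe]: least fixpoint, start Z0 = Sat(safe) = {t1}, add states in Sat(recv & ack) with every successor in Z. Already a fixed point.
Sat(A[(recv & ack) U safe]) = {t1}
t5 ∉ Sat(A[(recv & ack) U safe]) = {t1}, so the formula does not hold at t5.

No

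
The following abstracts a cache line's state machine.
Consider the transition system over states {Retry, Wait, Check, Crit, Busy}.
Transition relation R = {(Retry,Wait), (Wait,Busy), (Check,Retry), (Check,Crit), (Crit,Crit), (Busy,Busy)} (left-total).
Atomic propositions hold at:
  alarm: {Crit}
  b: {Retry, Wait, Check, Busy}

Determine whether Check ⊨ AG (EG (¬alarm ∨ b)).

No

Sat(¬alarm) = {Retry, Wait, Check, Busy}
Sat(¬alarm ∨ b) = {Retry, Wait, Check, Busy}
EG (¬alarm ∨ b): greatest fixpoint, start Z0 = {Retry, Wait, Check, Busy}, keep only states in Sat with some successor in Z. Already a fixed point.
Sat(EG (¬alarm ∨ b)) = {Retry, Wait, Check, Busy}
AG (EG (¬alarm ∨ b)): greatest fixpoint, start Z0 = {Retry, Wait, Check, Busy}, keep only states in Sat with every successor in Z. Z1 = {Retry, Wait, Busy}; fixed.
Sat(AG (EG (¬alarm ∨ b))) = {Retry, Wait, Busy}
Check ∉ Sat(AG (EG (¬alarm ∨ b))) = {Retry, Wait, Busy}, so the formula does not hold at Check.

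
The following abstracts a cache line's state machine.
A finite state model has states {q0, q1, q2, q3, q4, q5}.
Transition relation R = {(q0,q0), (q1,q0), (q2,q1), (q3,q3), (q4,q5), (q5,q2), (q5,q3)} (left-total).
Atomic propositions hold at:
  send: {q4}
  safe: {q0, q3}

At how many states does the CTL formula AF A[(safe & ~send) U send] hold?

Sat(~send) = {q0, q1, q2, q3, q5}
Sat(safe & ~send) = {q0, q3}
A[(safe & ~send) U send]: least fixpoint, start Z0 = Sat(send) = {q4}, add states in Sat(safe & ~send) with every successor in Z. Already a fixed point.
Sat(A[(safe & ~send) U send]) = {q4}
AF A[(safe & ~send) U send]: least fixpoint, start Z0 = {q4}, add states with every successor in Z. Already a fixed point.
Sat(AF A[(safe & ~send) U send]) = {q4}
|Sat(AF A[(safe & ~send) U send])| = |{q4}| = 1.

1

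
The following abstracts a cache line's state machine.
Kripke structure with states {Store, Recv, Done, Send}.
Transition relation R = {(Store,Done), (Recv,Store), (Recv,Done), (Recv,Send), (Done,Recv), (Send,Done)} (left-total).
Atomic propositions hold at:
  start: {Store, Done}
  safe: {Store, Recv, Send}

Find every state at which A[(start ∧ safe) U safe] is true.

Sat(start ∧ safe) = {Store}
A[(start ∧ safe) U safe]: least fixpoint, start Z0 = Sat(safe) = {Store, Recv, Send}, add states in Sat(start ∧ safe) with every successor in Z. Already a fixed point.
Sat(A[(start ∧ safe) U safe]) = {Store, Recv, Send}

{Store, Recv, Send}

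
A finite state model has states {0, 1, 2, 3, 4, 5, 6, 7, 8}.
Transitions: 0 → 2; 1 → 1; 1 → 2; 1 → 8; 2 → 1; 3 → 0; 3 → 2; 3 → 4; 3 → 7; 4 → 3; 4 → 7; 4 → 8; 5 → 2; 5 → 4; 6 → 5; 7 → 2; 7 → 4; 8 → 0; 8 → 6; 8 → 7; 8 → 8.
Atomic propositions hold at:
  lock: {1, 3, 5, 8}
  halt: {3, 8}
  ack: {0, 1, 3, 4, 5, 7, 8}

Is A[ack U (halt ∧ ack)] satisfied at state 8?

Yes

Sat(halt ∧ ack) = {3, 8}
A[ack U (halt ∧ ack)]: least fixpoint, start Z0 = Sat((halt ∧ ack)) = {3, 8}, add states in Sat(ack) with every successor in Z. Already a fixed point.
Sat(A[ack U (halt ∧ ack)]) = {3, 8}
8 ∈ Sat(A[ack U (halt ∧ ack)]) = {3, 8}, so the formula holds at 8.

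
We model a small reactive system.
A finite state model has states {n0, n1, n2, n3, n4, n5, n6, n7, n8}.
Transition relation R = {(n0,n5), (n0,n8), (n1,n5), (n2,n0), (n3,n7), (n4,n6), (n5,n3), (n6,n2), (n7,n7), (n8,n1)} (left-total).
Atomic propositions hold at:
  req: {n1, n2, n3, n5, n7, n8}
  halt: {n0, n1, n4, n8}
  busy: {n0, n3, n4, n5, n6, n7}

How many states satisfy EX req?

Sat(EX req) = {s : some successor in {n1, n2, n3, n5, n7, n8}} = {n0, n1, n3, n5, n6, n7, n8}
|Sat(EX req)| = |{n0, n1, n3, n5, n6, n7, n8}| = 7.

7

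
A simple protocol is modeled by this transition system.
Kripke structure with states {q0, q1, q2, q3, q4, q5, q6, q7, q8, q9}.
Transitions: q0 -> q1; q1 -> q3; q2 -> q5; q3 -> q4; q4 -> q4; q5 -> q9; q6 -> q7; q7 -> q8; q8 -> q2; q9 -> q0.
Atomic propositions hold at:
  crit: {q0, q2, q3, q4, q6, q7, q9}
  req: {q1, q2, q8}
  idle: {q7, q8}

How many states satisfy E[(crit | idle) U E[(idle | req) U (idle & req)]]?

Sat(crit | idle) = {q0, q2, q3, q4, q6, q7, q8, q9}
Sat(idle | req) = {q1, q2, q7, q8}
Sat(idle & req) = {q8}
E[(idle | req) U (idle & req)]: least fixpoint, start Z0 = Sat((idle & req)) = {q8}, add states in Sat(idle | req) with some successor in Z. Z1 = {q7, q8}; fixed.
Sat(E[(idle | req) U (idle & req)]) = {q7, q8}
E[(crit | idle) U E[(idle | req) U (idle & req)]]: least fixpoint, start Z0 = Sat(E[(idle | req) U (idle & req)]) = {q7, q8}, add states in Sat(crit | idle) with some successor in Z. Z1 = {q6, q7, q8}; fixed.
Sat(E[(crit | idle) U E[(idle | req) U (idle & req)]]) = {q6, q7, q8}
|Sat(E[(crit | idle) U E[(idle | req) U (idle & req)]])| = |{q6, q7, q8}| = 3.

3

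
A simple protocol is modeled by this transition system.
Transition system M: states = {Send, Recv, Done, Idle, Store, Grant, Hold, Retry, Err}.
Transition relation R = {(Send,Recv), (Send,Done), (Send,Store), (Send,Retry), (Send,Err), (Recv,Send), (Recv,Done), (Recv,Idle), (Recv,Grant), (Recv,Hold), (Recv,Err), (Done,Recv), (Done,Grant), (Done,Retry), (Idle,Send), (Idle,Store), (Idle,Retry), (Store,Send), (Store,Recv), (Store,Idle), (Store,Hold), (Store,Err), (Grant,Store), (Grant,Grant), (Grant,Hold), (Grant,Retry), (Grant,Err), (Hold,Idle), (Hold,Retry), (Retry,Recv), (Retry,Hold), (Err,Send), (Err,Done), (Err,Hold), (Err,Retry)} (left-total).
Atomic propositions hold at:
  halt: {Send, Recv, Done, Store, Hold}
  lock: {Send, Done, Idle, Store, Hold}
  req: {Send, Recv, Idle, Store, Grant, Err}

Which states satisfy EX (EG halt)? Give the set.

EG halt: greatest fixpoint, start Z0 = {Send, Recv, Done, Store, Hold}, keep only states in Sat with some successor in Z. Z1 = {Send, Recv, Done, Store}; fixed.
Sat(EG halt) = {Send, Recv, Done, Store}
Sat(EX (EG halt)) = {s : some successor in {Send, Recv, Done, Store}} = {Send, Recv, Done, Idle, Store, Grant, Retry, Err}

{Send, Recv, Done, Idle, Store, Grant, Retry, Err}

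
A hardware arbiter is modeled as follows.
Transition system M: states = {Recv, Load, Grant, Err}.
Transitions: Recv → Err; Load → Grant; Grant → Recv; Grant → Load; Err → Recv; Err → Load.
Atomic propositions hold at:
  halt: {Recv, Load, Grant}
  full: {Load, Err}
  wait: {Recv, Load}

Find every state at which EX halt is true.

{Load, Grant, Err}

Sat(EX halt) = {s : some successor in {Recv, Load, Grant}} = {Load, Grant, Err}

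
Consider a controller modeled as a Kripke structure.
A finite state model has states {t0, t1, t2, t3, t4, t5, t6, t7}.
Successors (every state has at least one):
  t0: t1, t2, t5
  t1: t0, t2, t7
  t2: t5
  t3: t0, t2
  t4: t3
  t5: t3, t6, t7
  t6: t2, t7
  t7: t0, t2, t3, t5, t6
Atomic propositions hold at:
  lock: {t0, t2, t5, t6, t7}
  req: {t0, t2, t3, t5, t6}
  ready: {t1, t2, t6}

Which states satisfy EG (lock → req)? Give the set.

Sat(lock → req) = {t0, t1, t2, t3, t4, t5, t6}
EG (lock → req): greatest fixpoint, start Z0 = {t0, t1, t2, t3, t4, t5, t6}, keep only states in Sat with some successor in Z. Already a fixed point.
Sat(EG (lock → req)) = {t0, t1, t2, t3, t4, t5, t6}

{t0, t1, t2, t3, t4, t5, t6}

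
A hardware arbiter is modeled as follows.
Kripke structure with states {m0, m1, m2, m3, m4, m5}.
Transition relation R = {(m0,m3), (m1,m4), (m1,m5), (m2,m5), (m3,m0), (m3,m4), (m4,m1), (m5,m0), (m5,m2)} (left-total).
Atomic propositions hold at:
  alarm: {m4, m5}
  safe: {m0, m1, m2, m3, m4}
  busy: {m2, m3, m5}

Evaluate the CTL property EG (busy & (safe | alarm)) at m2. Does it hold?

Yes

Sat(safe | alarm) = {m0, m1, m2, m3, m4, m5}
Sat(busy & (safe | alarm)) = {m2, m3, m5}
EG (busy & (safe | alarm)): greatest fixpoint, start Z0 = {m2, m3, m5}, keep only states in Sat with some successor in Z. Z1 = {m2, m5}; fixed.
Sat(EG (busy & (safe | alarm))) = {m2, m5}
m2 ∈ Sat(EG (busy & (safe | alarm))) = {m2, m5}, so the formula holds at m2.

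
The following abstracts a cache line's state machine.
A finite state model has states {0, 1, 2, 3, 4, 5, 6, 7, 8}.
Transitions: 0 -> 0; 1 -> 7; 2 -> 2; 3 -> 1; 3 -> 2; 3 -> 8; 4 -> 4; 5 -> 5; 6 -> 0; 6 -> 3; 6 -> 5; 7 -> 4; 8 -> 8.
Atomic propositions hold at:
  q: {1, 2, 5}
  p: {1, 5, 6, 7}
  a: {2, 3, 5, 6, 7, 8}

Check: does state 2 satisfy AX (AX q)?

Sat(AX q) = {s : every successor in {1, 2, 5}} = {2, 5}
Sat(AX (AX q)) = {s : every successor in {2, 5}} = {2, 5}
2 ∈ Sat(AX (AX q)) = {2, 5}, so the formula holds at 2.

Yes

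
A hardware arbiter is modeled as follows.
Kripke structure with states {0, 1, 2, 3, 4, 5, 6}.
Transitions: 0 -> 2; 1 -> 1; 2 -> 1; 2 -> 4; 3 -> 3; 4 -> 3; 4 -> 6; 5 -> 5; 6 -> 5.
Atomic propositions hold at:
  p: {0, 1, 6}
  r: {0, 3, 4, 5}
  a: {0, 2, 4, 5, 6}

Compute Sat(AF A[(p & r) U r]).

{0, 3, 4, 5, 6}

Sat(p & r) = {0}
A[(p & r) U r]: least fixpoint, start Z0 = Sat(r) = {0, 3, 4, 5}, add states in Sat(p & r) with every successor in Z. Already a fixed point.
Sat(A[(p & r) U r]) = {0, 3, 4, 5}
AF A[(p & r) U r]: least fixpoint, start Z0 = {0, 3, 4, 5}, add states with every successor in Z. Z1 = {0, 3, 4, 5, 6}; fixed.
Sat(AF A[(p & r) U r]) = {0, 3, 4, 5, 6}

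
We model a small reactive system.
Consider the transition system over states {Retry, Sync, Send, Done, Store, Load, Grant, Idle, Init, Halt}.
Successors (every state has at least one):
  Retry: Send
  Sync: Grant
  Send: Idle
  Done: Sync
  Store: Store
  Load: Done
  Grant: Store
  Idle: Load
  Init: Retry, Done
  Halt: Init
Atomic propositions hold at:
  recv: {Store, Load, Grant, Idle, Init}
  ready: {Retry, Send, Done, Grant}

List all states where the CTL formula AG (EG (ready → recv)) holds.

{Sync, Store, Grant}

Sat(ready → recv) = {Sync, Store, Load, Grant, Idle, Init, Halt}
EG (ready → recv): greatest fixpoint, start Z0 = {Sync, Store, Load, Grant, Idle, Init, Halt}, keep only states in Sat with some successor in Z. Z1 = {Sync, Store, Grant, Idle, Halt}; Z2 = {Sync, Store, Grant}; fixed.
Sat(EG (ready → recv)) = {Sync, Store, Grant}
AG (EG (ready → recv)): greatest fixpoint, start Z0 = {Sync, Store, Grant}, keep only states in Sat with every successor in Z. Already a fixed point.
Sat(AG (EG (ready → recv))) = {Sync, Store, Grant}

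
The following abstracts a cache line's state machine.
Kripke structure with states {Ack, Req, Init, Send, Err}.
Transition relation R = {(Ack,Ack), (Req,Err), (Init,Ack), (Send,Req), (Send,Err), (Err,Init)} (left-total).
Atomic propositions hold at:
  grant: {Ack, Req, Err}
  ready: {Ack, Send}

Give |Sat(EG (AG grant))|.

AG grant: greatest fixpoint, start Z0 = {Ack, Req, Err}, keep only states in Sat with every successor in Z. Z1 = {Ack, Req}; Z2 = {Ack}; fixed.
Sat(AG grant) = {Ack}
EG (AG grant): greatest fixpoint, start Z0 = {Ack}, keep only states in Sat with some successor in Z. Already a fixed point.
Sat(EG (AG grant)) = {Ack}
|Sat(EG (AG grant))| = |{Ack}| = 1.

1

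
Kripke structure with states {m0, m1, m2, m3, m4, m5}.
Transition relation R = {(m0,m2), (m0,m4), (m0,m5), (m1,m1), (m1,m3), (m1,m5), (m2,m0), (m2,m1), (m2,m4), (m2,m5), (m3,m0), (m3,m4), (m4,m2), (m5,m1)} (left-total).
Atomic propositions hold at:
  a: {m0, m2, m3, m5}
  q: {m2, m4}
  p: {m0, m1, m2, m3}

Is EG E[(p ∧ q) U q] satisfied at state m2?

Yes

Sat(p ∧ q) = {m2}
E[(p ∧ q) U q]: least fixpoint, start Z0 = Sat(q) = {m2, m4}, add states in Sat(p ∧ q) with some successor in Z. Already a fixed point.
Sat(E[(p ∧ q) U q]) = {m2, m4}
EG E[(p ∧ q) U q]: greatest fixpoint, start Z0 = {m2, m4}, keep only states in Sat with some successor in Z. Already a fixed point.
Sat(EG E[(p ∧ q) U q]) = {m2, m4}
m2 ∈ Sat(EG E[(p ∧ q) U q]) = {m2, m4}, so the formula holds at m2.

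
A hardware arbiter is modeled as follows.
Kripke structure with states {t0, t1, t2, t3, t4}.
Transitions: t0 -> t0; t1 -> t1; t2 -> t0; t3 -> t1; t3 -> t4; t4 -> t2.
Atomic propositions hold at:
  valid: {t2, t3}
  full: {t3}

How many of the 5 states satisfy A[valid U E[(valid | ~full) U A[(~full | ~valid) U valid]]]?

Sat(~full) = {t0, t1, t2, t4}
Sat(valid | ~full) = {t0, t1, t2, t3, t4}
Sat(~valid) = {t0, t1, t4}
Sat(~full | ~valid) = {t0, t1, t2, t4}
A[(~full | ~valid) U valid]: least fixpoint, start Z0 = Sat(valid) = {t2, t3}, add states in Sat(~full | ~valid) with every successor in Z. Z1 = {t2, t3, t4}; fixed.
Sat(A[(~full | ~valid) U valid]) = {t2, t3, t4}
E[(valid | ~full) U A[(~full | ~valid) U valid]]: least fixpoint, start Z0 = Sat(A[(~full | ~valid) U valid]) = {t2, t3, t4}, add states in Sat(valid | ~full) with some successor in Z. Already a fixed point.
Sat(E[(valid | ~full) U A[(~full | ~valid) U valid]]) = {t2, t3, t4}
A[valid U E[(valid | ~full) U A[(~full | ~valid) U valid]]]: least fixpoint, start Z0 = Sat(E[(valid | ~full) U A[(~full | ~valid) U valid]]) = {t2, t3, t4}, add states in Sat(valid) with every successor in Z. Already a fixed point.
Sat(A[valid U E[(valid | ~full) U A[(~full | ~valid) U valid]]]) = {t2, t3, t4}
|Sat(A[valid U E[(valid | ~full) U A[(~full | ~valid) U valid]]])| = |{t2, t3, t4}| = 3.

3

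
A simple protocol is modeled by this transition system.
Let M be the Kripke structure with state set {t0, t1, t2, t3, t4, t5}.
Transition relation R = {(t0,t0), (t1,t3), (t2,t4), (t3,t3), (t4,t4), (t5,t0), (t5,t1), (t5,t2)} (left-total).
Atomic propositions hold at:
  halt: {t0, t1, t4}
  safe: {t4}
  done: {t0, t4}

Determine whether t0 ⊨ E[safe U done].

E[safe U done]: least fixpoint, start Z0 = Sat(done) = {t0, t4}, add states in Sat(safe) with some successor in Z. Already a fixed point.
Sat(E[safe U done]) = {t0, t4}
t0 ∈ Sat(E[safe U done]) = {t0, t4}, so the formula holds at t0.

Yes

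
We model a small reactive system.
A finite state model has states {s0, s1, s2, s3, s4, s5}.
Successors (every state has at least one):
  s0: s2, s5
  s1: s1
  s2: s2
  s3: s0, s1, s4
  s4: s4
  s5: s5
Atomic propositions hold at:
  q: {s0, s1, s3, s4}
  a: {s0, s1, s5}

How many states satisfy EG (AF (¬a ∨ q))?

Sat(¬a) = {s2, s3, s4}
Sat(¬a ∨ q) = {s0, s1, s2, s3, s4}
AF (¬a ∨ q): least fixpoint, start Z0 = {s0, s1, s2, s3, s4}, add states with every successor in Z. Already a fixed point.
Sat(AF (¬a ∨ q)) = {s0, s1, s2, s3, s4}
EG (AF (¬a ∨ q)): greatest fixpoint, start Z0 = {s0, s1, s2, s3, s4}, keep only states in Sat with some successor in Z. Already a fixed point.
Sat(EG (AF (¬a ∨ q))) = {s0, s1, s2, s3, s4}
|Sat(EG (AF (¬a ∨ q)))| = |{s0, s1, s2, s3, s4}| = 5.

5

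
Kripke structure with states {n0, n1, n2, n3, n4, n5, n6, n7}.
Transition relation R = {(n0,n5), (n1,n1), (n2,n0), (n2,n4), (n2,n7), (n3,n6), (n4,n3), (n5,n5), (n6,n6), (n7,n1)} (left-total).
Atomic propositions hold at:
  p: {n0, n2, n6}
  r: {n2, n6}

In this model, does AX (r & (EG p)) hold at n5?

No

EG p: greatest fixpoint, start Z0 = {n0, n2, n6}, keep only states in Sat with some successor in Z. Z1 = {n2, n6}; Z2 = {n6}; fixed.
Sat(EG p) = {n6}
Sat(r & (EG p)) = {n6}
Sat(AX (r & (EG p))) = {s : every successor in {n6}} = {n3, n6}
n5 ∉ Sat(AX (r & (EG p))) = {n3, n6}, so the formula does not hold at n5.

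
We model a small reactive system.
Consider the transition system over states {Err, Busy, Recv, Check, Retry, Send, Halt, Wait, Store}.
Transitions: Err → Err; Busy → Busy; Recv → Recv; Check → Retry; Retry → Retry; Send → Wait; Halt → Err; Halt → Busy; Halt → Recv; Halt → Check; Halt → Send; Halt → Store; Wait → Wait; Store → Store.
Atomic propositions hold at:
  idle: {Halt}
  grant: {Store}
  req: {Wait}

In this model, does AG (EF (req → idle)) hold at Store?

Sat(req → idle) = {Err, Busy, Recv, Check, Retry, Send, Halt, Store}
EF (req → idle): least fixpoint, start Z0 = {Err, Busy, Recv, Check, Retry, Send, Halt, Store}, add states with some successor in Z. Already a fixed point.
Sat(EF (req → idle)) = {Err, Busy, Recv, Check, Retry, Send, Halt, Store}
AG (EF (req → idle)): greatest fixpoint, start Z0 = {Err, Busy, Recv, Check, Retry, Send, Halt, Store}, keep only states in Sat with every successor in Z. Z1 = {Err, Busy, Recv, Check, Retry, Halt, Store}; Z2 = {Err, Busy, Recv, Check, Retry, Store}; fixed.
Sat(AG (EF (req → idle))) = {Err, Busy, Recv, Check, Retry, Store}
Store ∈ Sat(AG (EF (req → idle))) = {Err, Busy, Recv, Check, Retry, Store}, so the formula holds at Store.

Yes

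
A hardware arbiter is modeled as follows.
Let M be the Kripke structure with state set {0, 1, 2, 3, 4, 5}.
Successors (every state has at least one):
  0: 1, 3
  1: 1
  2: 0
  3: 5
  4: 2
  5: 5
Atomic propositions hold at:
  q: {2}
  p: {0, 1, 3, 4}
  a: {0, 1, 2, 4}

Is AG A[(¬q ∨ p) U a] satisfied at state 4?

No

Sat(¬q) = {0, 1, 3, 4, 5}
Sat(¬q ∨ p) = {0, 1, 3, 4, 5}
A[(¬q ∨ p) U a]: least fixpoint, start Z0 = Sat(a) = {0, 1, 2, 4}, add states in Sat(¬q ∨ p) with every successor in Z. Already a fixed point.
Sat(A[(¬q ∨ p) U a]) = {0, 1, 2, 4}
AG A[(¬q ∨ p) U a]: greatest fixpoint, start Z0 = {0, 1, 2, 4}, keep only states in Sat with every successor in Z. Z1 = {1, 2, 4}; Z2 = {1, 4}; Z3 = {1}; fixed.
Sat(AG A[(¬q ∨ p) U a]) = {1}
4 ∉ Sat(AG A[(¬q ∨ p) U a]) = {1}, so the formula does not hold at 4.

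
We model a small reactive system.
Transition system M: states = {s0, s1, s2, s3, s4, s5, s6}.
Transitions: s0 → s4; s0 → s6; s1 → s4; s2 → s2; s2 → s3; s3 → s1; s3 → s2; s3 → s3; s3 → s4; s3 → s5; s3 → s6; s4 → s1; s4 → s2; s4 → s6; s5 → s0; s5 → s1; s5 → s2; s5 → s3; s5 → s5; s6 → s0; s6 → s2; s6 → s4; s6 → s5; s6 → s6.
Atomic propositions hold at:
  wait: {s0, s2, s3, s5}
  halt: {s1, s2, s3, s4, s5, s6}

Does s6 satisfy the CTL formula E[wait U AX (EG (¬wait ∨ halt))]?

No

Sat(¬wait) = {s1, s4, s6}
Sat(¬wait ∨ halt) = {s1, s2, s3, s4, s5, s6}
EG (¬wait ∨ halt): greatest fixpoint, start Z0 = {s1, s2, s3, s4, s5, s6}, keep only states in Sat with some successor in Z. Already a fixed point.
Sat(EG (¬wait ∨ halt)) = {s1, s2, s3, s4, s5, s6}
Sat(AX (EG (¬wait ∨ halt))) = {s : every successor in {s1, s2, s3, s4, s5, s6}} = {s0, s1, s2, s3, s4}
E[wait U AX (EG (¬wait ∨ halt))]: least fixpoint, start Z0 = Sat(AX (EG (¬wait ∨ halt))) = {s0, s1, s2, s3, s4}, add states in Sat(wait) with some successor in Z. Z1 = {s0, s1, s2, s3, s4, s5}; fixed.
Sat(E[wait U AX (EG (¬wait ∨ halt))]) = {s0, s1, s2, s3, s4, s5}
s6 ∉ Sat(E[wait U AX (EG (¬wait ∨ halt))]) = {s0, s1, s2, s3, s4, s5}, so the formula does not hold at s6.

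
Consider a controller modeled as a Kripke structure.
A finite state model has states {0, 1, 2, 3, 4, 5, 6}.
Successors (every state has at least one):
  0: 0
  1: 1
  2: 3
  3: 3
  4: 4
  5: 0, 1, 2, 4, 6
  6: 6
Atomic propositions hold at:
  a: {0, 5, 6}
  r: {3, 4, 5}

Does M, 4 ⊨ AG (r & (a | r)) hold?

Yes

Sat(a | r) = {0, 3, 4, 5, 6}
Sat(r & (a | r)) = {3, 4, 5}
AG (r & (a | r)): greatest fixpoint, start Z0 = {3, 4, 5}, keep only states in Sat with every successor in Z. Z1 = {3, 4}; fixed.
Sat(AG (r & (a | r))) = {3, 4}
4 ∈ Sat(AG (r & (a | r))) = {3, 4}, so the formula holds at 4.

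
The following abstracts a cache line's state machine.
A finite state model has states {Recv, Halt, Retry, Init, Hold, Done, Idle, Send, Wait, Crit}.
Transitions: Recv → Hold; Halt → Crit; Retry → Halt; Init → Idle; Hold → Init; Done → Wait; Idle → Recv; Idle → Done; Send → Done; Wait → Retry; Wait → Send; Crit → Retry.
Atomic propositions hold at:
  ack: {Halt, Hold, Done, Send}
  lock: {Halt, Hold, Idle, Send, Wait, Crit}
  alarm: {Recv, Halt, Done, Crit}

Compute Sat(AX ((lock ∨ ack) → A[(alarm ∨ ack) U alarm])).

{Halt, Retry, Hold, Idle, Send, Wait, Crit}

Sat(lock ∨ ack) = {Halt, Hold, Done, Idle, Send, Wait, Crit}
Sat(alarm ∨ ack) = {Recv, Halt, Hold, Done, Send, Crit}
A[(alarm ∨ ack) U alarm]: least fixpoint, start Z0 = Sat(alarm) = {Recv, Halt, Done, Crit}, add states in Sat(alarm ∨ ack) with every successor in Z. Z1 = {Recv, Halt, Done, Send, Crit}; fixed.
Sat(A[(alarm ∨ ack) U alarm]) = {Recv, Halt, Done, Send, Crit}
Sat((lock ∨ ack) → A[(alarm ∨ ack) U alarm]) = {Recv, Halt, Retry, Init, Done, Send, Crit}
Sat(AX ((lock ∨ ack) → A[(alarm ∨ ack) U alarm])) = {s : every successor in {Recv, Halt, Retry, Init, Done, Send, Crit}} = {Halt, Retry, Hold, Idle, Send, Wait, Crit}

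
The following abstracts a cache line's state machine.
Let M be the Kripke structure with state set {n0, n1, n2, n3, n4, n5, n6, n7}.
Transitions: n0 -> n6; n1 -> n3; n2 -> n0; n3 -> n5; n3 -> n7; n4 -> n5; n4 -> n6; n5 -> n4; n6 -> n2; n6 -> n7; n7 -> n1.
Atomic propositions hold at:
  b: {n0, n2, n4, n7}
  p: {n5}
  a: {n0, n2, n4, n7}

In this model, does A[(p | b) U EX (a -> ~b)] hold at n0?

Yes

Sat(p | b) = {n0, n2, n4, n5, n7}
Sat(~b) = {n1, n3, n5, n6}
Sat(a -> ~b) = {n1, n3, n5, n6}
Sat(EX (a -> ~b)) = {s : some successor in {n1, n3, n5, n6}} = {n0, n1, n3, n4, n7}
A[(p | b) U EX (a -> ~b)]: least fixpoint, start Z0 = Sat(EX (a -> ~b)) = {n0, n1, n3, n4, n7}, add states in Sat(p | b) with every successor in Z. Z1 = {n0, n1, n2, n3, n4, n5, n7}; fixed.
Sat(A[(p | b) U EX (a -> ~b)]) = {n0, n1, n2, n3, n4, n5, n7}
n0 ∈ Sat(A[(p | b) U EX (a -> ~b)]) = {n0, n1, n2, n3, n4, n5, n7}, so the formula holds at n0.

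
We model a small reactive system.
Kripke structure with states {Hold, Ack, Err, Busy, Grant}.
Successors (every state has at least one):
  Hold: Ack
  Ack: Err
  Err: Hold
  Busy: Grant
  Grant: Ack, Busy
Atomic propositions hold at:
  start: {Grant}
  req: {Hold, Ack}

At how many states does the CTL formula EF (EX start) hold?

Sat(EX start) = {s : some successor in {Grant}} = {Busy}
EF (EX start): least fixpoint, start Z0 = {Busy}, add states with some successor in Z. Z1 = {Busy, Grant}; fixed.
Sat(EF (EX start)) = {Busy, Grant}
|Sat(EF (EX start))| = |{Busy, Grant}| = 2.

2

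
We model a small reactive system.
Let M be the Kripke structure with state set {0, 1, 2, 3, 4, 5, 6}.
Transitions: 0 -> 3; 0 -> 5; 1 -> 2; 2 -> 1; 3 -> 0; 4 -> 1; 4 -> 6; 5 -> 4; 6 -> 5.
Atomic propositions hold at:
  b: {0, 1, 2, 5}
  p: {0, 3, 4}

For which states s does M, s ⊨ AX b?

Sat(AX b) = {s : every successor in {0, 1, 2, 5}} = {1, 2, 3, 6}

{1, 2, 3, 6}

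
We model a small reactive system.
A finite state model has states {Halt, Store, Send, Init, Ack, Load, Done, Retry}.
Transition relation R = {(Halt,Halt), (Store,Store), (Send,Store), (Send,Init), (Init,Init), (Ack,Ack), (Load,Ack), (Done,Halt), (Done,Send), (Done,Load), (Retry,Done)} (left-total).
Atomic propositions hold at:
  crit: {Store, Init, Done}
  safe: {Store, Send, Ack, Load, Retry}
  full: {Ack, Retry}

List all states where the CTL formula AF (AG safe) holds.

AG safe: greatest fixpoint, start Z0 = {Store, Send, Ack, Load, Retry}, keep only states in Sat with every successor in Z. Z1 = {Store, Ack, Load}; fixed.
Sat(AG safe) = {Store, Ack, Load}
AF (AG safe): least fixpoint, start Z0 = {Store, Ack, Load}, add states with every successor in Z. Already a fixed point.
Sat(AF (AG safe)) = {Store, Ack, Load}

{Store, Ack, Load}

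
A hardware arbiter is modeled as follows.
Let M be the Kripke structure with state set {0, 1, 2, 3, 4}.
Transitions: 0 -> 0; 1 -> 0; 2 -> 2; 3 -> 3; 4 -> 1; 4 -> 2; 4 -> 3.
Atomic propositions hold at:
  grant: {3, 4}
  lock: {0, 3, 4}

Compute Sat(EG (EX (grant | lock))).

{0, 1, 3, 4}

Sat(grant | lock) = {0, 3, 4}
Sat(EX (grant | lock)) = {s : some successor in {0, 3, 4}} = {0, 1, 3, 4}
EG (EX (grant | lock)): greatest fixpoint, start Z0 = {0, 1, 3, 4}, keep only states in Sat with some successor in Z. Already a fixed point.
Sat(EG (EX (grant | lock))) = {0, 1, 3, 4}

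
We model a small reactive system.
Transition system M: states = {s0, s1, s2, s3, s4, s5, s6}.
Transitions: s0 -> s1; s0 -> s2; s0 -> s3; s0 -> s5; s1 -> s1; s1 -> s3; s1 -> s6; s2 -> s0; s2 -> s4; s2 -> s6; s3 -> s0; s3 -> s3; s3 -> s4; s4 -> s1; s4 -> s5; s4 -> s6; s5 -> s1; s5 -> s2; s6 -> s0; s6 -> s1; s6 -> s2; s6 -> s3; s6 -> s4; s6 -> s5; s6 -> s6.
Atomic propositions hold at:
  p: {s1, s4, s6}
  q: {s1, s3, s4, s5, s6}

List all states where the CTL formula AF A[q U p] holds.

A[q U p]: least fixpoint, start Z0 = Sat(p) = {s1, s4, s6}, add states in Sat(q) with every successor in Z. Already a fixed point.
Sat(A[q U p]) = {s1, s4, s6}
AF A[q U p]: least fixpoint, start Z0 = {s1, s4, s6}, add states with every successor in Z. Already a fixed point.
Sat(AF A[q U p]) = {s1, s4, s6}

{s1, s4, s6}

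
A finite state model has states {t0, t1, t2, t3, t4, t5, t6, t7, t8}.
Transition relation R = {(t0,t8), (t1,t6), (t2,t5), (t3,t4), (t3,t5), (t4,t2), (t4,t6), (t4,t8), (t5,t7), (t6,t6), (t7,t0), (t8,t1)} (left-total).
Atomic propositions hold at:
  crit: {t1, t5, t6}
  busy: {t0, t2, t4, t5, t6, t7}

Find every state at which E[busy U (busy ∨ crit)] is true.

Sat(busy ∨ crit) = {t0, t1, t2, t4, t5, t6, t7}
E[busy U (busy ∨ crit)]: least fixpoint, start Z0 = Sat((busy ∨ crit)) = {t0, t1, t2, t4, t5, t6, t7}, add states in Sat(busy) with some successor in Z. Already a fixed point.
Sat(E[busy U (busy ∨ crit)]) = {t0, t1, t2, t4, t5, t6, t7}

{t0, t1, t2, t4, t5, t6, t7}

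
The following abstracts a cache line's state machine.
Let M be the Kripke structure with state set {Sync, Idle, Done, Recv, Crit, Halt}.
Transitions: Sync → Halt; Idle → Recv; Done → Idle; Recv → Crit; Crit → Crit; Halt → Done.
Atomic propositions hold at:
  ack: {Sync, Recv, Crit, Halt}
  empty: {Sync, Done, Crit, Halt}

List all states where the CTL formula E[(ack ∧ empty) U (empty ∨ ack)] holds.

Sat(ack ∧ empty) = {Sync, Crit, Halt}
Sat(empty ∨ ack) = {Sync, Done, Recv, Crit, Halt}
E[(ack ∧ empty) U (empty ∨ ack)]: least fixpoint, start Z0 = Sat((empty ∨ ack)) = {Sync, Done, Recv, Crit, Halt}, add states in Sat(ack ∧ empty) with some successor in Z. Already a fixed point.
Sat(E[(ack ∧ empty) U (empty ∨ ack)]) = {Sync, Done, Recv, Crit, Halt}

{Sync, Done, Recv, Crit, Halt}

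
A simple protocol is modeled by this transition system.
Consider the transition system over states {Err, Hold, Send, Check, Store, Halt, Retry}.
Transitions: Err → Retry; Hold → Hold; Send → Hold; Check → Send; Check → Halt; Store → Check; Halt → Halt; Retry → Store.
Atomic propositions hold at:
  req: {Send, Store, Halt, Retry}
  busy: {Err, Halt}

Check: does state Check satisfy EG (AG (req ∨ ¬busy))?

Yes

Sat(¬busy) = {Hold, Send, Check, Store, Retry}
Sat(req ∨ ¬busy) = {Hold, Send, Check, Store, Halt, Retry}
AG (req ∨ ¬busy): greatest fixpoint, start Z0 = {Hold, Send, Check, Store, Halt, Retry}, keep only states in Sat with every successor in Z. Already a fixed point.
Sat(AG (req ∨ ¬busy)) = {Hold, Send, Check, Store, Halt, Retry}
EG (AG (req ∨ ¬busy)): greatest fixpoint, start Z0 = {Hold, Send, Check, Store, Halt, Retry}, keep only states in Sat with some successor in Z. Already a fixed point.
Sat(EG (AG (req ∨ ¬busy))) = {Hold, Send, Check, Store, Halt, Retry}
Check ∈ Sat(EG (AG (req ∨ ¬busy))) = {Hold, Send, Check, Store, Halt, Retry}, so the formula holds at Check.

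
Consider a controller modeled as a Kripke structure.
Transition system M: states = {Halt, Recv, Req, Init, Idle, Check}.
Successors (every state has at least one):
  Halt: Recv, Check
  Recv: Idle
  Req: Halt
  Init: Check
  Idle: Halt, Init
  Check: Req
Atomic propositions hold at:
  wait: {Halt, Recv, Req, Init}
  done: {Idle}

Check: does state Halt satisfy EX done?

Sat(EX done) = {s : some successor in {Idle}} = {Recv}
Halt ∉ Sat(EX done) = {Recv}, so the formula does not hold at Halt.

No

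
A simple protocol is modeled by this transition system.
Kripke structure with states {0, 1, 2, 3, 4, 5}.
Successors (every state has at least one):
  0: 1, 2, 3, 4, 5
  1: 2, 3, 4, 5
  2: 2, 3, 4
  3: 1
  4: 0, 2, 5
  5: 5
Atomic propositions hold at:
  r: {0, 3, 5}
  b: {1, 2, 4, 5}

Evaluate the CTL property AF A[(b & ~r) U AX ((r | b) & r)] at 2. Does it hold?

Sat(~r) = {1, 2, 4}
Sat(b & ~r) = {1, 2, 4}
Sat(r | b) = {0, 1, 2, 3, 4, 5}
Sat((r | b) & r) = {0, 3, 5}
Sat(AX ((r | b) & r)) = {s : every successor in {0, 3, 5}} = {5}
A[(b & ~r) U AX ((r | b) & r)]: least fixpoint, start Z0 = Sat(AX ((r | b) & r)) = {5}, add states in Sat(b & ~r) with every successor in Z. Already a fixed point.
Sat(A[(b & ~r) U AX ((r | b) & r)]) = {5}
AF A[(b & ~r) U AX ((r | b) & r)]: least fixpoint, start Z0 = {5}, add states with every successor in Z. Already a fixed point.
Sat(AF A[(b & ~r) U AX ((r | b) & r)]) = {5}
2 ∉ Sat(AF A[(b & ~r) U AX ((r | b) & r)]) = {5}, so the formula does not hold at 2.

No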